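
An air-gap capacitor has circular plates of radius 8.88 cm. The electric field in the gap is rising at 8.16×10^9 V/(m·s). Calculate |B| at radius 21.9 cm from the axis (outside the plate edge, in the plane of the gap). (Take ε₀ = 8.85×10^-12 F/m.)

Total displacement current: I_d = ε₀(πR²)(dE/dt) = (8.85×10^-12)(0.02477)(8.16×10^9) = 1.789×10^-3 A.
With r > R the enclosed displacement current is the full I_d; B = μ₀ I_d / (2πr) = 1.63×10^-9 T.

1.63×10^-9 T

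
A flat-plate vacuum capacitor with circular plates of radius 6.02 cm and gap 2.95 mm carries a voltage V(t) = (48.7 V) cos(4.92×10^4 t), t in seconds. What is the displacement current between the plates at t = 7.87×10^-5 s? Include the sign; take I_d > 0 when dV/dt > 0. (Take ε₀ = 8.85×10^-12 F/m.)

dV/dt = (48.7)(4.92×10^4)·−sin(3.87204) = 1.599×10^6 V/s.
I_d = C dV/dt with C = ε₀A/d = (8.85×10^-12)(0.01139)/(2.95×10^-3) = 3.417×10^-11 F, so I_d = (3.417×10^-11)(1.599×10^6) = 5.46×10^-5 A.

5.46×10^-5 A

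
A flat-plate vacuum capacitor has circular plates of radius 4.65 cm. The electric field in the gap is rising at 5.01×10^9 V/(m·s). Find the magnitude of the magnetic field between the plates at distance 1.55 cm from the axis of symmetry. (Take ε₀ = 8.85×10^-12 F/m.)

Through the whole plate area (πR² = 6.793×10^-3 m²), I_d = ε₀ πR² dE/dt = 3.012×10^-4 A.
For r < R the Ampère–Maxwell law gives B(2πr) = μ₀ I_d (r²/R²), so B = μ₀ I_d r/(2πR²) = (4π×10^-7)(3.012×10^-4)(0.0155)/(2π·0.0465²) = 4.32×10^-10 T.

4.32×10^-10 T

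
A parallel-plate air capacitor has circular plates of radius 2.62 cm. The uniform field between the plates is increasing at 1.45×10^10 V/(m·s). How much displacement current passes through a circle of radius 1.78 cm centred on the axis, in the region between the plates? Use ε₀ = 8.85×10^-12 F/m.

1.28×10^-4 A

I_d = ε₀ dΦ_E/dt = ε₀ πR² (dE/dt) = (8.85×10^-12)(2.157×10^-3)(1.45×10^10) = 2.768×10^-4 A through the full plate area.
Since J_d is uniform, the enclosed fraction is (r/R)² = 0.4616, giving I_d,enc = 1.28×10^-4 A.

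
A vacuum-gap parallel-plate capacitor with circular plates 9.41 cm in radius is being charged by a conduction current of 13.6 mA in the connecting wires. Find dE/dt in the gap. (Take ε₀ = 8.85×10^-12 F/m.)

Charge continuity gives I_d = I = 0.0136 A between the plates.
Since I_d = ε₀ A dE/dt, dE/dt = I_d/(ε₀A) = (0.0136)/((8.85×10^-12)(0.02782)) = 5.52×10^10 V/(m·s).

5.52×10^10 V/(m·s)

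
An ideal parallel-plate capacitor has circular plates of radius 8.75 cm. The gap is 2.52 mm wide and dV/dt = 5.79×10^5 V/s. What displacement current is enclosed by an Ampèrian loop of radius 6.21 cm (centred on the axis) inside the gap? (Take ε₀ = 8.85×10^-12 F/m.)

2.46×10^-5 A

dE/dt = (dV/dt)/d = 2.298×10^8 V/(m·s); I_d = ε₀(πR²)(dE/dt) = (8.85×10^-12)(0.02405)(2.298×10^8) = 4.891×10^-5 A.
The field is uniform, so I_d,enc = I_d (r/R)² = (4.891×10^-5)(6.21/8.75)² = 2.46×10^-5 A.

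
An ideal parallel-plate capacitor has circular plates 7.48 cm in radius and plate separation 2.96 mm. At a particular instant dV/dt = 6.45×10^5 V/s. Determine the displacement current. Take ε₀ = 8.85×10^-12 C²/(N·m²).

C = ε₀A/d = (8.85×10^-12)(0.01758)/(2.96×10^-3) = 5.256×10^-11 F.
I_d = C dV/dt = (5.256×10^-11)(6.45×10^5) = 3.39×10^-5 A.

3.39×10^-5 A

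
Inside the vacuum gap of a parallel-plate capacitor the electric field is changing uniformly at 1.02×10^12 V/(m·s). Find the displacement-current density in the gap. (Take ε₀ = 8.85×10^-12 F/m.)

J_d = ε₀ ∂E/∂t, so J_d = 9.03 A/m².

9.03 A/m²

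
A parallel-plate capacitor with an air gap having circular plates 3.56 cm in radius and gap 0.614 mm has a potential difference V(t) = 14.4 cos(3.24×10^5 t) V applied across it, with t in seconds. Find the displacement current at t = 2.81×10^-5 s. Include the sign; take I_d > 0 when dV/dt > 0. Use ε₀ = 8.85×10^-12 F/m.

-8.43×10^-5 A

C = ε₀A/d = (8.85×10^-12)(3.982×10^-3)/(6.14×10^-4) = 5.740×10^-11 F. dV/dt = V₀ω·−sin(ωt); at ωt = 9.1044 rad this factor is -0.3149.
I_d = C dV/dt = (5.740×10^-11)(14.4)(3.24×10^5)(-0.3149) = -8.43×10^-5 A.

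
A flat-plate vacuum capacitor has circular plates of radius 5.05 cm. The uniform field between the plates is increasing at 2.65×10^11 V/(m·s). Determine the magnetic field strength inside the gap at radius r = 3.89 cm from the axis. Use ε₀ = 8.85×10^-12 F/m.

5.73×10^-8 T

I_d = ε₀ dΦ_E/dt = ε₀ πR² (dE/dt) = (8.85×10^-12)(8.012×10^-3)(2.65×10^11) = 0.01879 A through the full plate area.
An Ampèrian loop of radius r encloses a fraction (r/R)² of I_d. Then B·2πr = μ₀ I_d (r/R)², giving B = μ₀ I_d r/(2πR²) = 5.73×10^-8 T.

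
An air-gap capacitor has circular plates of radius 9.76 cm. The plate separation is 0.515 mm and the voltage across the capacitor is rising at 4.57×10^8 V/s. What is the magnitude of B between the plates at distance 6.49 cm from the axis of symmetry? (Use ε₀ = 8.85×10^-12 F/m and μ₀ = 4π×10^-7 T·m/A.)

3.20×10^-7 T

With E = V/d, dE/dt = 8.874×10^11 V/(m·s) and πR² = 0.02993 m², giving I_d = ε₀ πR² dE/dt = 0.2351 A.
For r < R the Ampère–Maxwell law gives B(2πr) = μ₀ I_d (r²/R²), so B = μ₀ I_d r/(2πR²) = (4π×10^-7)(0.2351)(0.0649)/(2π·0.0976²) = 3.20×10^-7 T.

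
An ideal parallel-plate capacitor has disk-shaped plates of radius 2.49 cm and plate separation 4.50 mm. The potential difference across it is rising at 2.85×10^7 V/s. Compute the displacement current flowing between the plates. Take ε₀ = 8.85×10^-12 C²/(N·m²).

1.09×10^-4 A

E = V/d so dE/dt = (dV/dt)/d = 6.333×10^9 V/(m·s), and I_d = ε₀ A dE/dt = (8.85×10^-12)(1.948×10^-3)(6.333×10^9) = 1.09×10^-4 A.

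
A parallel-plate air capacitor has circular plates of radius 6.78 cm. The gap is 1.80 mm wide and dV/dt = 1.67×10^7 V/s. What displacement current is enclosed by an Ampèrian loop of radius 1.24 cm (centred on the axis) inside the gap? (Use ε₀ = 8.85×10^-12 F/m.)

With E = V/d, dE/dt = 9.278×10^9 V/(m·s) and πR² = 0.01444 m², giving I_d = ε₀ πR² dE/dt = 1.186×10^-3 A.
Since J_d is uniform, the enclosed fraction is (r/R)² = 0.03345, giving I_d,enc = 3.97×10^-5 A.

3.97×10^-5 A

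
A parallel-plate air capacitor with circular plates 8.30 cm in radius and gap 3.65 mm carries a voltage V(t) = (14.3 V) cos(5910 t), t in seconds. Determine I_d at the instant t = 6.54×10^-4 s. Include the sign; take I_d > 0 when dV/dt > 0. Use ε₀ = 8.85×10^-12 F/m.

2.94×10^-6 A

dV/dt = (14.3)(5910)·−sin(3.86514) = 5.595×10^4 V/s.
I_d = C dV/dt with C = ε₀A/d = (8.85×10^-12)(0.02164)/(3.65×10^-3) = 5.247×10^-11 F, so I_d = (5.247×10^-11)(5.595×10^4) = 2.94×10^-6 A.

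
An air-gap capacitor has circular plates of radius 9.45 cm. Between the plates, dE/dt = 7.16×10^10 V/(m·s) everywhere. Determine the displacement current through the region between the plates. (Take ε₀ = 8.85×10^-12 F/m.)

The displacement current is ε₀ times dΦ_E/dt = ε₀ A dE/dt = (8.85×10^-12)(0.02806)(7.16×10^10) = 0.0178 A.

0.0178 A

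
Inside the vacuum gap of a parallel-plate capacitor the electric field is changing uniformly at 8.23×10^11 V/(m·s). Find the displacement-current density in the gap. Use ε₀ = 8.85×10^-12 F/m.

7.28 A/m²

J_d = ε₀ dE/dt = (8.85×10^-12)(8.23×10^11) = 7.28 A/m².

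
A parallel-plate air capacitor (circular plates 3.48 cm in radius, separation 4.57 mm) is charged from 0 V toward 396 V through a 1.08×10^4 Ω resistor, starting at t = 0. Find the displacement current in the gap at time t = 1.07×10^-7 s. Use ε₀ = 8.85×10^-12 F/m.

C = ε₀A/d = (8.85×10^-12)(3.805×10^-3)/(4.57×10^-3) = 7.369×10^-12 F, so τ = RC = 7.959×10^-8 s.
The conduction current is I(t) = (V₀/R) e^(−t/τ), and the displacement current between the plates equals it.
t/τ = 1.344; I_d = (396/1.08×10^4) · e^(−1.344) = (0.03667)(0.2608) = 9.56×10^-3 A.

9.56×10^-3 A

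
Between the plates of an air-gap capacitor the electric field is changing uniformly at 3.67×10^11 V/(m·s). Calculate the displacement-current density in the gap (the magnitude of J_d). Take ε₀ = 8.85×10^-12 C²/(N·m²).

3.25 A/m²

J_d = ε₀ ∂E/∂t, so J_d = 3.25 A/m².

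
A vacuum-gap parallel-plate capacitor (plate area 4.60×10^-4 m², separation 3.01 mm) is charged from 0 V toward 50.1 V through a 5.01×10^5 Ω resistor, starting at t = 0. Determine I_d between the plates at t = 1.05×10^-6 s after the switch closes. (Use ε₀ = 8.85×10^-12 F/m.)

2.12×10^-5 A

C = ε₀A/d = (8.85×10^-12)(4.60×10^-4)/(3.01×10^-3) = 1.352×10^-12 F, so τ = RC = 6.774×10^-7 s.
The conduction current is I(t) = (V₀/R) e^(−t/τ), and the displacement current between the plates equals it.
t/τ = 1.550; I_d = (50.1/5.01×10^5) · e^(−1.550) = (1.000×10^-4)(0.2122) = 2.12×10^-5 A.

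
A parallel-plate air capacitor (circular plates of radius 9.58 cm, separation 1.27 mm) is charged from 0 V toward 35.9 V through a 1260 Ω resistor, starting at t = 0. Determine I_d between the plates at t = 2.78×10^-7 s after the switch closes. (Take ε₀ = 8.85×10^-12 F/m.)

9.50×10^-3 A

C = ε₀A/d = (8.85×10^-12)(0.02883)/(1.27×10^-3) = 2.009×10^-10 F, so τ = RC = 2.531×10^-7 s.
The conduction current is I(t) = (V₀/R) e^(−t/τ), and the displacement current between the plates equals it.
t/τ = 1.098; I_d = (35.9/1260) · e^(−1.098) = (0.02849)(0.3335) = 9.50×10^-3 A.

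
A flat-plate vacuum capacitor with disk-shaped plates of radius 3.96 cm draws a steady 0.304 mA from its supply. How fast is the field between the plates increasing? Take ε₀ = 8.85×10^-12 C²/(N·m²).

The displacement current between the plates equals the conduction current, I_d = 0.304 mA.
Since I_d = ε₀ A dE/dt, dE/dt = I_d/(ε₀A) = (3.04×10^-4)/((8.85×10^-12)(4.927×10^-3)) = 6.97×10^9 V/(m·s).

6.97×10^9 V/(m·s)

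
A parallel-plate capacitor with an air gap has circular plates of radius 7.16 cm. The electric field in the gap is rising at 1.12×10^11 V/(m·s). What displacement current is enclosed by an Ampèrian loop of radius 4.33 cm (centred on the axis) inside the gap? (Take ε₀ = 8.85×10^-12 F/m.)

Through the whole plate area (πR² = 0.01611 m²), I_d = ε₀ πR² dE/dt = 0.01597 A.
Since J_d is uniform, the enclosed fraction is (r/R)² = 0.3657, giving I_d,enc = 5.84×10^-3 A.

5.84×10^-3 A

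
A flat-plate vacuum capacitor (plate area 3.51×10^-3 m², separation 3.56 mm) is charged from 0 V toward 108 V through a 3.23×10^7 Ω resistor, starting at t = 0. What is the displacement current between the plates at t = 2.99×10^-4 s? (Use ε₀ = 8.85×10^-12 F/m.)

C = ε₀A/d = (8.85×10^-12)(3.51×10^-3)/(3.56×10^-3) = 8.726×10^-12 F and τ = RC = 2.818×10^-4 s. I_d in the gap equals the RC charging current.
I_d(t) = (V₀/R) e^(−t/τ) = 3.344×10^-6 · e^(−1.061) = 1.16×10^-6 A.

1.16×10^-6 A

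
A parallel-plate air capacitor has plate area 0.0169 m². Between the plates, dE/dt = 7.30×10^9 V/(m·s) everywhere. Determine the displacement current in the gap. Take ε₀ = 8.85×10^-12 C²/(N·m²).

1.09×10^-3 A

With a uniform field, Φ_E = EA, so I_d = ε₀ A dE/dt = 1.09×10^-3 A.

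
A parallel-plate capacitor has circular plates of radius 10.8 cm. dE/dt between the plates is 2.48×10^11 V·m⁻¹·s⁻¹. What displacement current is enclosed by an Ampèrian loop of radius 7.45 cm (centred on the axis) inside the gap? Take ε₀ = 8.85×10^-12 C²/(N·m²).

Total displacement current: I_d = ε₀(πR²)(dE/dt) = (8.85×10^-12)(0.03664)(2.48×10^11) = 0.08042 A.
The field is uniform, so I_d,enc = I_d (r/R)² = (0.08042)(7.45/10.8)² = 0.0383 A.

0.0383 A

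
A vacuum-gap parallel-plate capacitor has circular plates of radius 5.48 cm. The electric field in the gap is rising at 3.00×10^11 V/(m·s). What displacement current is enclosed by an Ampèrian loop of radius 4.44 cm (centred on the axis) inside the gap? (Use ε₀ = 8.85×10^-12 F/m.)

Total displacement current: I_d = ε₀(πR²)(dE/dt) = (8.85×10^-12)(9.434×10^-3)(3.00×10^11) = 0.02505 A.
The field is uniform, so I_d,enc = I_d (r/R)² = (0.02505)(4.44/5.48)² = 0.0164 A.

0.0164 A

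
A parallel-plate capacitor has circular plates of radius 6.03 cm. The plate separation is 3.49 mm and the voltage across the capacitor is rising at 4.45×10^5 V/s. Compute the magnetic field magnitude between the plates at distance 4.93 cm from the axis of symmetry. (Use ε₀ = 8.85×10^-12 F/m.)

3.50×10^-11 T

I_d = C dV/dt with C = ε₀πR²/d = 2.896×10^-11 F, so I_d = (2.896×10^-11)(4.45×10^5) = 1.289×10^-5 A.
∮B·dl = μ₀ I_d,enc with I_d,enc = I_d r²/R² = 8.616×10^-6 A; so B = μ₀ I_d,enc/(2πr) = 3.50×10^-11 T.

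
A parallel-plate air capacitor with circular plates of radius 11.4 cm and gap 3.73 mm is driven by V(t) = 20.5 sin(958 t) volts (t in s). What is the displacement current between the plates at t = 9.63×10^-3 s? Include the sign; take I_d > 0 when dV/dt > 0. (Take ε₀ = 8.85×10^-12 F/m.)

-1.86×10^-6 A

dE/dt = (V₀ω/d)·cos(ωt) with ωt = 9.22554 rad: (20.5)(958)(-0.9802)/(3.73×10^-3) = -5.161×10^6 V/(m·s).
I_d = ε₀ A dE/dt = (8.85×10^-12)(0.04083)(-5.161×10^6) = -1.86×10^-6 A.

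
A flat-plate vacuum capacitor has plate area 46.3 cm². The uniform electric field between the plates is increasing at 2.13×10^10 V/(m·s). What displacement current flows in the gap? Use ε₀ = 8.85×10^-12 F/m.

8.73×10^-4 A

With a uniform field, Φ_E = EA, so I_d = ε₀ A dE/dt = 8.73×10^-4 A.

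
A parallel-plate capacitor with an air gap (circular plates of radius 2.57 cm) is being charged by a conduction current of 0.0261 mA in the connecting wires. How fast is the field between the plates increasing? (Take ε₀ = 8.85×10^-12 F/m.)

The displacement current between the plates equals the conduction current, I_d = 0.0261 mA.
Then dE/dt = I_d/(ε₀A) = 1.42×10^9 V/(m·s).

1.42×10^9 V/(m·s)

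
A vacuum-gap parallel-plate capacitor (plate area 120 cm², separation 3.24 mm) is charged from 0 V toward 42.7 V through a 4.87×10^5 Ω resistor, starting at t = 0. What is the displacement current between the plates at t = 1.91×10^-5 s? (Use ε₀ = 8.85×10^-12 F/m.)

2.65×10^-5 A

With C = ε₀A/d = (8.85×10^-12)(0.0120)/(3.24×10^-3) = 3.278×10^-11 F, the time constant is τ = RC = 1.596×10^-5 s, so t/τ = 1.197 and e^(−t/τ) = 0.3021.
I_d = I_cond = (V₀/R) e^(−t/τ) = (8.768×10^-5)(0.3021) = 2.65×10^-5 A.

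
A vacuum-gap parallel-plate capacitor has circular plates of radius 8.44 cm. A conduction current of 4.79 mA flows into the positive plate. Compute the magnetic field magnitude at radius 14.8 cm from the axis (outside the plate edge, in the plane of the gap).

6.47×10^-9 T

Between the plates the displacement current equals the wire current: I_d = 4.79 mA = 4.79×10^-3 A.
Outside the plates the loop encloses all of I_d, so B·2πr = μ₀ I_d and B = 6.47×10^-9 T.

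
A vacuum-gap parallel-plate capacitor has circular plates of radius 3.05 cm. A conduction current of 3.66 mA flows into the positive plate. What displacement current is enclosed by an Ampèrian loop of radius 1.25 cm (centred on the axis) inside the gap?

No conduction current crosses the gap, so I_d there equals the 3.66×10^-3 A in the leads.
Through an area πr² the displacement current is I_d·(πr²/πR²) = I_d (r/R)² = 6.15×10^-4 A.

6.15×10^-4 A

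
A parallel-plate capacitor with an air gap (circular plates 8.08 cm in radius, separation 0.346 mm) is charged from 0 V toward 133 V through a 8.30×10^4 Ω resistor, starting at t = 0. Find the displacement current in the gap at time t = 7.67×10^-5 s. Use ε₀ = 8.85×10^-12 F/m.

C = ε₀A/d = (8.85×10^-12)(0.02051)/(3.46×10^-4) = 5.246×10^-10 F, so τ = RC = 4.354×10^-5 s.
The conduction current is I(t) = (V₀/R) e^(−t/τ), and the displacement current between the plates equals it.
t/τ = 1.762; I_d = (133/8.30×10^4) · e^(−1.762) = (1.602×10^-3)(0.1717) = 2.75×10^-4 A.

2.75×10^-4 A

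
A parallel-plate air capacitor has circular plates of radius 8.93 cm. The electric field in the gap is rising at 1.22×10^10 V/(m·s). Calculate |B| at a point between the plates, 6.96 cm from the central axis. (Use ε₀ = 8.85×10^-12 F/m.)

Through the whole plate area (πR² = 0.02505 m²), I_d = ε₀ πR² dE/dt = 2.705×10^-3 A.
∮B·dl = μ₀ I_d,enc with I_d,enc = I_d r²/R² = 1.643×10^-3 A; so B = μ₀ I_d,enc/(2πr) = 4.72×10^-9 T.

4.72×10^-9 T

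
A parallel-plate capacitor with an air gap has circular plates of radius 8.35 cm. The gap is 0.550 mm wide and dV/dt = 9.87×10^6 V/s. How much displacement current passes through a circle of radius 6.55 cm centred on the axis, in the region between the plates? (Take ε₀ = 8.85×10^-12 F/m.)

With E = V/d, dE/dt = 1.795×10^10 V/(m·s) and πR² = 0.02190 m², giving I_d = ε₀ πR² dE/dt = 3.479×10^-3 A.
Since J_d is uniform, the enclosed fraction is (r/R)² = 0.6153, giving I_d,enc = 2.14×10^-3 A.

2.14×10^-3 A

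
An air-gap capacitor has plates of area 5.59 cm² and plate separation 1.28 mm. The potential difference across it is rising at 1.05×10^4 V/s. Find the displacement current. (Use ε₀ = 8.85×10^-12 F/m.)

4.06×10^-8 A

The field between the plates is E = V/d, so dE/dt = (1.05×10^4)/(1.28×10^-3 m) = 8.203×10^6 V/(m·s).
I_d = ε₀ A (dE/dt) = (8.85×10^-12)(5.59×10^-4)(8.203×10^6) = 4.06×10^-8 A.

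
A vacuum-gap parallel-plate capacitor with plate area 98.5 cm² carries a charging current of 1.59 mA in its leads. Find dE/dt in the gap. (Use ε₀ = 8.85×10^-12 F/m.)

1.82×10^10 V/(m·s)

Charge continuity gives I_d = I = 1.59×10^-3 A between the plates.
Then dE/dt = I_d/(ε₀A) = 1.82×10^10 V/(m·s).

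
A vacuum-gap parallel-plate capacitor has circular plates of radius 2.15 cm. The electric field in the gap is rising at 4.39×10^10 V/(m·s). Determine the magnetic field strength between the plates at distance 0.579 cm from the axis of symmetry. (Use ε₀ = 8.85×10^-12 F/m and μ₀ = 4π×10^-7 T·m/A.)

Through the whole plate area (πR² = 1.452×10^-3 m²), I_d = ε₀ πR² dE/dt = 5.641×10^-4 A.
An Ampèrian loop of radius r encloses a fraction (r/R)² of I_d. Then B·2πr = μ₀ I_d (r/R)², giving B = μ₀ I_d r/(2πR²) = 1.41×10^-9 T.

1.41×10^-9 T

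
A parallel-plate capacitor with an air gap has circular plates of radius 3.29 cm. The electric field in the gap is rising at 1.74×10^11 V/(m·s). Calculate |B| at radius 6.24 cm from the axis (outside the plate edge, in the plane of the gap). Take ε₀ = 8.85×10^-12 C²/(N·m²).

1.68×10^-8 T

I_d = ε₀ dΦ_E/dt = ε₀ πR² (dE/dt) = (8.85×10^-12)(3.400×10^-3)(1.74×10^11) = 5.236×10^-3 A through the full plate area.
For r ≥ R the full I_d is enclosed: B = μ₀ I_d/(2πr) = (4π×10^-7)(5.236×10^-3)/(2π·0.0624) = 1.68×10^-8 T.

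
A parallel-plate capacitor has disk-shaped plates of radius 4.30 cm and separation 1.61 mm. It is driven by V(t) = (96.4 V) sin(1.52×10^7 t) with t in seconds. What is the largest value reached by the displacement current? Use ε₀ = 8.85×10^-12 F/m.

0.0468 A

The displacement current equals the conduction current C dV/dt, which peaks at C V₀ ω.
With C = ε₀A/d = (8.85×10^-12)(5.809×10^-3)/(1.61×10^-3) = 3.193×10^-11 F and ω = 1.52×10^7 rad/s, I_d,max = (3.193×10^-11)(96.4)(1.52×10^7) = 0.0468 A.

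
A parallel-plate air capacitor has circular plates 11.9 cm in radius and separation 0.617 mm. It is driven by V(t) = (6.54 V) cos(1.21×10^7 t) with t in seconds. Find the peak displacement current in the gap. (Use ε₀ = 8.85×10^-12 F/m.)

(dE/dt)_max = V₀ω/d = 1.283×10^11 V/(m·s); ω = 1.21×10^7 rad/s.
I_d,max = ε₀ A (dE/dt)_max = (8.85×10^-12)(0.04449)(1.283×10^11) = 0.0505 A.

0.0505 A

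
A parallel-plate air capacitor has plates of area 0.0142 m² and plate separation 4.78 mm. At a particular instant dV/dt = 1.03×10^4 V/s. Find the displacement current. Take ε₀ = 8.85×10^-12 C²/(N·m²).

The displacement current equals the charging current C dV/dt. With C = ε₀A/d = (8.85×10^-12)(0.0142)/(4.78×10^-3) = 2.629×10^-11 F, I_d = (2.629×10^-11)(1.03×10^4) = 2.71×10^-7 A.

2.71×10^-7 A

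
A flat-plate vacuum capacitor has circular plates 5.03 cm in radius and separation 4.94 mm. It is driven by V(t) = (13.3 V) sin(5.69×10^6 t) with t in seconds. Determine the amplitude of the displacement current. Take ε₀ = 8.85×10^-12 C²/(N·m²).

1.08×10^-3 A

C = ε₀A/d = (8.85×10^-12)(7.949×10^-3)/(4.94×10^-3) = 1.424×10^-11 F; ω = 5.69×10^6 rad/s.
I_d = C dV/dt, so |I_d|_max = C V₀ ω = (1.424×10^-11)(13.3)(5.69×10^6) = 1.08×10^-3 A.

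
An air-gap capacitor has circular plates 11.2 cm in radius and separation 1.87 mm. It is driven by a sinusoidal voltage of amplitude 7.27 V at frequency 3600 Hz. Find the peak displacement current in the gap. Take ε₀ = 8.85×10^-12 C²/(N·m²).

The displacement current equals the conduction current C dV/dt, which peaks at C V₀ ω.
With C = ε₀A/d = (8.85×10^-12)(0.03941)/(1.87×10^-3) = 1.865×10^-10 F and ω = 2πf = 2.262×10^4 rad/s, I_d,max = (1.865×10^-10)(7.27)(2.262×10^4) = 3.07×10^-5 A.

3.07×10^-5 A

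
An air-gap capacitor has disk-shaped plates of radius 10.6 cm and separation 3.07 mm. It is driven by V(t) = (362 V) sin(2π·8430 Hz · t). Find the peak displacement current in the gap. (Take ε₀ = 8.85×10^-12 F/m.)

(dE/dt)_max = V₀ω/d = 6.246×10^9 V/(m·s); ω = 2πf = 5.297×10^4 rad/s.
I_d,max = ε₀ A (dE/dt)_max = (8.85×10^-12)(0.03530)(6.246×10^9) = 1.95×10^-3 A.

1.95×10^-3 A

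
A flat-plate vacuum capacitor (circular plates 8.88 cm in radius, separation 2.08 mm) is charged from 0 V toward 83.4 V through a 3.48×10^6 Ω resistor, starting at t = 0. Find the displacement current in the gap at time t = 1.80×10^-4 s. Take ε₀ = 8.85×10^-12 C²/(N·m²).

With C = ε₀A/d = (8.85×10^-12)(0.02477)/(2.08×10^-3) = 1.054×10^-10 F, the time constant is τ = RC = 3.668×10^-4 s, so t/τ = 0.4907 and e^(−t/τ) = 0.6122.
I_d = I_cond = (V₀/R) e^(−t/τ) = (2.397×10^-5)(0.6122) = 1.47×10^-5 A.

1.47×10^-5 A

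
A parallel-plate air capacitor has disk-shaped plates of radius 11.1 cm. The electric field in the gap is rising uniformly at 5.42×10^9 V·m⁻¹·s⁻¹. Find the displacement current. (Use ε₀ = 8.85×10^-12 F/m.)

1.86×10^-3 A

I_d = ε₀ A (dE/dt) = (8.85×10^-12)(0.03871 m²)(5.42×10^9) = 1.86×10^-3 A.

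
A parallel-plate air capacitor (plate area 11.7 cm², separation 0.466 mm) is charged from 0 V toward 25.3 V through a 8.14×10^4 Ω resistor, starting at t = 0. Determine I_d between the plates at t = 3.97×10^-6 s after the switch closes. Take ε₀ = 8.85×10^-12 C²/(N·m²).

3.46×10^-5 A

With C = ε₀A/d = (8.85×10^-12)(1.17×10^-3)/(4.66×10^-4) = 2.222×10^-11 F, the time constant is τ = RC = 1.809×10^-6 s, so t/τ = 2.195 and e^(−t/τ) = 0.1114.
I_d = I_cond = (V₀/R) e^(−t/τ) = (3.108×10^-4)(0.1114) = 3.46×10^-5 A.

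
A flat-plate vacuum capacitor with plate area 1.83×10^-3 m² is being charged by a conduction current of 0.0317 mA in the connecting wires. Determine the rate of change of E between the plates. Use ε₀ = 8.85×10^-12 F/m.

1.96×10^9 V/(m·s)

By continuity, I_d in the gap equals the 0.0317 mA flowing in the wire.
Since I_d = ε₀ A dE/dt, dE/dt = I_d/(ε₀A) = (3.17×10^-5)/((8.85×10^-12)(1.83×10^-3)) = 1.96×10^9 V/(m·s).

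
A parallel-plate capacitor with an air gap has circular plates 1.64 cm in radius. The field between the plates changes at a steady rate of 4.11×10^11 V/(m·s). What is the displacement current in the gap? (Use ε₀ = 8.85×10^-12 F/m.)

With a uniform field, Φ_E = EA, so I_d = ε₀ A dE/dt = 3.07×10^-3 A.

3.07×10^-3 A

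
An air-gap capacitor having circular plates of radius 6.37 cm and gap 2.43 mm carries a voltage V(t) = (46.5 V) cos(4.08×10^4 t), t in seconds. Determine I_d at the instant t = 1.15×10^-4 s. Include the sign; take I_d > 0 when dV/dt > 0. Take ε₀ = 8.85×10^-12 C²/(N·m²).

8.81×10^-5 A

dV/dt = (46.5)(4.08×10^4)·−sin(4.692) = 1.897×10^6 V/s.
I_d = C dV/dt with C = ε₀A/d = (8.85×10^-12)(0.01275)/(2.43×10^-3) = 4.644×10^-11 F, so I_d = (4.644×10^-11)(1.897×10^6) = 8.81×10^-5 A.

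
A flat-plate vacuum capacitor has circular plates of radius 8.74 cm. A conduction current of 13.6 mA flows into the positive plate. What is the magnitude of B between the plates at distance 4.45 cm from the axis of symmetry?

Between the plates the displacement current equals the wire current: I_d = 13.6 mA = 0.0136 A.
An Ampèrian loop of radius r encloses a fraction (r/R)² of I_d. Then B·2πr = μ₀ I_d (r/R)², giving B = μ₀ I_d r/(2πR²) = 1.58×10^-8 T.

1.58×10^-8 T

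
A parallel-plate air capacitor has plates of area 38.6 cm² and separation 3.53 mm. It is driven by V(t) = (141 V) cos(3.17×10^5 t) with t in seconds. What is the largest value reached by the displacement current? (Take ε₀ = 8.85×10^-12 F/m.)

4.33×10^-4 A

The displacement current equals the conduction current C dV/dt, which peaks at C V₀ ω.
With C = ε₀A/d = (8.85×10^-12)(3.86×10^-3)/(3.53×10^-3) = 9.677×10^-12 F and ω = 3.17×10^5 rad/s, I_d,max = (9.677×10^-12)(141)(3.17×10^5) = 4.33×10^-4 A.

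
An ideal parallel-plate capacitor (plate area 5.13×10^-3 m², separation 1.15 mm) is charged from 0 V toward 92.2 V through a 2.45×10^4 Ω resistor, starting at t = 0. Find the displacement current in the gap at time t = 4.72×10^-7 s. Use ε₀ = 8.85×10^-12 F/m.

2.31×10^-3 A

With C = ε₀A/d = (8.85×10^-12)(5.13×10^-3)/(1.15×10^-3) = 3.948×10^-11 F, the time constant is τ = RC = 9.673×10^-7 s, so t/τ = 0.4880 and e^(−t/τ) = 0.6139.
I_d = I_cond = (V₀/R) e^(−t/τ) = (3.763×10^-3)(0.6139) = 2.31×10^-3 A.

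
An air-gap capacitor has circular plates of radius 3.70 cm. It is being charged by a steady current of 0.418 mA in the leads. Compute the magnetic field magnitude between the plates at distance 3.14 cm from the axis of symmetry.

Between the plates the displacement current equals the wire current: I_d = 0.418 mA = 4.18×10^-4 A.
∮B·dl = μ₀ I_d,enc with I_d,enc = I_d r²/R² = 3.010×10^-4 A; so B = μ₀ I_d,enc/(2πr) = 1.92×10^-9 T.

1.92×10^-9 T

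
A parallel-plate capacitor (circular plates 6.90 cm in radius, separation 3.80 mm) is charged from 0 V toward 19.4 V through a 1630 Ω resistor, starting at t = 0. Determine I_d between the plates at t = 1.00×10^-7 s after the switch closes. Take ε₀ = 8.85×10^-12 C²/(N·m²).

C = ε₀A/d = (8.85×10^-12)(0.01496)/(3.80×10^-3) = 3.484×10^-11 F, so τ = RC = 5.679×10^-8 s.
The conduction current is I(t) = (V₀/R) e^(−t/τ), and the displacement current between the plates equals it.
t/τ = 1.761; I_d = (19.4/1630) · e^(−1.761) = (0.01190)(0.1719) = 2.05×10^-3 A.

2.05×10^-3 A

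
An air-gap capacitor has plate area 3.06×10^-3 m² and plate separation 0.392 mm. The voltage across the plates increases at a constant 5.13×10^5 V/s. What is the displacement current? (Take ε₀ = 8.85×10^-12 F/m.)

E = V/d so dE/dt = (dV/dt)/d = 1.309×10^9 V/(m·s), and I_d = ε₀ A dE/dt = (8.85×10^-12)(3.06×10^-3)(1.309×10^9) = 3.54×10^-5 A.

3.54×10^-5 A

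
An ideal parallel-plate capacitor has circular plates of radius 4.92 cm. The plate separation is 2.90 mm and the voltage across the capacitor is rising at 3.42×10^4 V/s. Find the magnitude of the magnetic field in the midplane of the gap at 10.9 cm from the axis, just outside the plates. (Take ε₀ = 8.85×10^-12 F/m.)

I_d = C dV/dt with C = ε₀πR²/d = 2.321×10^-11 F, so I_d = (2.321×10^-11)(3.42×10^4) = 7.938×10^-7 A.
For r ≥ R the full I_d is enclosed: B = μ₀ I_d/(2πr) = (4π×10^-7)(7.938×10^-7)/(2π·0.109) = 1.46×10^-12 T.

1.46×10^-12 T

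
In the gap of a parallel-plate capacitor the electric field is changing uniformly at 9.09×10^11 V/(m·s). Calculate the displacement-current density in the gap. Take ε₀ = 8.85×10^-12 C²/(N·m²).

8.04 A/m²

J_d = ε₀ dE/dt = (8.85×10^-12)(9.09×10^11) = 8.04 A/m².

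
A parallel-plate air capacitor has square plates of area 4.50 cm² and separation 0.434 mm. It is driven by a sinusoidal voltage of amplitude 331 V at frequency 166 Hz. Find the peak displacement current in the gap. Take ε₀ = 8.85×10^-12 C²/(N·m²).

3.17×10^-6 A

(dE/dt)_max = V₀ω/d = 7.955×10^8 V/(m·s); ω = 2πf = 1043 rad/s.
I_d,max = ε₀ A (dE/dt)_max = (8.85×10^-12)(4.50×10^-4)(7.955×10^8) = 3.17×10^-6 A.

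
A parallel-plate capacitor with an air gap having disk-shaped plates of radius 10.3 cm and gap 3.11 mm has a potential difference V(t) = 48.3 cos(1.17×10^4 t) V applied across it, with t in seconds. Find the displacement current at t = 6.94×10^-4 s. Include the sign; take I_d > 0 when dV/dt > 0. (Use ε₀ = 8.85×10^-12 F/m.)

dV/dt = (48.3)(1.17×10^4)·−sin(8.1198) = -5.453×10^5 V/s.
I_d = C dV/dt with C = ε₀A/d = (8.85×10^-12)(0.03333)/(3.11×10^-3) = 9.485×10^-11 F, so I_d = (9.485×10^-11)(-5.453×10^5) = -5.17×10^-5 A.

-5.17×10^-5 A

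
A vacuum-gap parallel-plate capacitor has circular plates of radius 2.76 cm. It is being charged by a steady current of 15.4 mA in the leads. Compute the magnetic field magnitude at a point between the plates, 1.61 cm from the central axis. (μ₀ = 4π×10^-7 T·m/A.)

6.51×10^-8 T

By continuity the displacement current in the gap matches the conduction current: I_d = 0.0154 A.
∮B·dl = μ₀ I_d,enc with I_d,enc = I_d r²/R² = 5.240×10^-3 A; so B = μ₀ I_d,enc/(2πr) = 6.51×10^-8 T.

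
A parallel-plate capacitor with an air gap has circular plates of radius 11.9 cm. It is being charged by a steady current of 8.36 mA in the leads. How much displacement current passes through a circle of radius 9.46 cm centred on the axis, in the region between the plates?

Between the plates the displacement current equals the wire current: I_d = 8.36 mA = 8.36×10^-3 A.
The field is uniform, so I_d,enc = I_d (r/R)² = (8.36×10^-3)(9.46/11.9)² = 5.28×10^-3 A.

5.28×10^-3 A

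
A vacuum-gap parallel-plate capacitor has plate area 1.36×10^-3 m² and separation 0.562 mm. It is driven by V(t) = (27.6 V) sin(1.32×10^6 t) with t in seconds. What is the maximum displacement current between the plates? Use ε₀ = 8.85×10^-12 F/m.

7.80×10^-4 A

C = ε₀A/d = (8.85×10^-12)(1.36×10^-3)/(5.62×10^-4) = 2.142×10^-11 F; ω = 1.32×10^6 rad/s.
I_d = C dV/dt, so |I_d|_max = C V₀ ω = (2.142×10^-11)(27.6)(1.32×10^6) = 7.80×10^-4 A.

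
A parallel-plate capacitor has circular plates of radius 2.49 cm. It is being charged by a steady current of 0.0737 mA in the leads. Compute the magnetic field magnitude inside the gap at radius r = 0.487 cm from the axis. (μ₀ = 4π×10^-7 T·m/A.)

No conduction current crosses the gap, so I_d there equals the 7.37×10^-5 A in the leads.
An Ampèrian loop of radius r encloses a fraction (r/R)² of I_d. Then B·2πr = μ₀ I_d (r/R)², giving B = μ₀ I_d r/(2πR²) = 1.16×10^-10 T.

1.16×10^-10 T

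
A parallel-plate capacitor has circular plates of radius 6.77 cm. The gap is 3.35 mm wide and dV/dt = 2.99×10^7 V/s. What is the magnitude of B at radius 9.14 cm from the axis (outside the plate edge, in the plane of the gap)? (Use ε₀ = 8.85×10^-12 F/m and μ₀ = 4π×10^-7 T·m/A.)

2.49×10^-9 T

dE/dt = (dV/dt)/d = 8.925×10^9 V/(m·s); I_d = ε₀(πR²)(dE/dt) = (8.85×10^-12)(0.01440)(8.925×10^9) = 1.137×10^-3 A.
With r > R the enclosed displacement current is the full I_d; B = μ₀ I_d / (2πr) = 2.49×10^-9 T.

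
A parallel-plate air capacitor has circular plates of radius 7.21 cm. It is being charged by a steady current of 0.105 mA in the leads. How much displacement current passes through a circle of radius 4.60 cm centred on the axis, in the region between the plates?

By continuity the displacement current in the gap matches the conduction current: I_d = 1.05×10^-4 A.
The field is uniform, so I_d,enc = I_d (r/R)² = (1.05×10^-4)(4.60/7.21)² = 4.27×10^-5 A.

4.27×10^-5 A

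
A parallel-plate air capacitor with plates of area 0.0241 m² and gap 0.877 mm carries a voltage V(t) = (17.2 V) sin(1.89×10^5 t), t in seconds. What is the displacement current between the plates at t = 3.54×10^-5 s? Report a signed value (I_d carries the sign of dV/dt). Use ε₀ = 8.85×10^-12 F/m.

dE/dt = (V₀ω/d)·cos(ωt) with ωt = 6.6906 rad: (17.2)(1.89×10^5)(0.9181)/(8.77×10^-4) = 3.403×10^9 V/(m·s).
I_d = ε₀ A dE/dt = (8.85×10^-12)(0.0241)(3.403×10^9) = 7.26×10^-4 A.

7.26×10^-4 A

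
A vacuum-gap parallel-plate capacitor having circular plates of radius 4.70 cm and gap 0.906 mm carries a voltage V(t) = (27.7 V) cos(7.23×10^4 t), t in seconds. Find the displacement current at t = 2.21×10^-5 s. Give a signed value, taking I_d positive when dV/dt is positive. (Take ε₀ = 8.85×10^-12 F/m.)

C = ε₀A/d = (8.85×10^-12)(6.940×10^-3)/(9.06×10^-4) = 6.779×10^-11 F. dV/dt = V₀ω·−sin(ωt); at ωt = 1.59783 rad this factor is -0.9996.
I_d = C dV/dt = (6.779×10^-11)(27.7)(7.23×10^4)(-0.9996) = -1.36×10^-4 A.

-1.36×10^-4 A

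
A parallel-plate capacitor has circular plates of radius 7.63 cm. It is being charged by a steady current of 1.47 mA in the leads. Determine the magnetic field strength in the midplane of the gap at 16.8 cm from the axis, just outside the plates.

1.75×10^-9 T

By continuity the displacement current in the gap matches the conduction current: I_d = 1.47×10^-3 A.
With r > R the enclosed displacement current is the full I_d; B = μ₀ I_d / (2πr) = 1.75×10^-9 T.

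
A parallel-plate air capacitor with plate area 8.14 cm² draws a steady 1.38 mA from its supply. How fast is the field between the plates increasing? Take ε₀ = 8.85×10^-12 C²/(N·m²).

Charge continuity gives I_d = I = 1.38×10^-3 A between the plates.
Then dE/dt = I_d/(ε₀A) = 1.92×10^11 V/(m·s).

1.92×10^11 V/(m·s)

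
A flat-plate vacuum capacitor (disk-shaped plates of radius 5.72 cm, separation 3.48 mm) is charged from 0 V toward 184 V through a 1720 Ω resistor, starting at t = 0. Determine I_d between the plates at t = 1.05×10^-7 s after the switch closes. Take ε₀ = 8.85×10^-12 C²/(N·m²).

With C = ε₀A/d = (8.85×10^-12)(0.01028)/(3.48×10^-3) = 2.614×10^-11 F, the time constant is τ = RC = 4.496×10^-8 s, so t/τ = 2.335 and e^(−t/τ) = 0.09681.
I_d = I_cond = (V₀/R) e^(−t/τ) = (0.1070)(0.09681) = 0.0104 A.

0.0104 A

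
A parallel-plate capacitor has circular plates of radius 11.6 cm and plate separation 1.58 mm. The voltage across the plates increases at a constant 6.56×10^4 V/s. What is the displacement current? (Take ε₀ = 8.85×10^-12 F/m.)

1.55×10^-5 A

The displacement current equals the charging current C dV/dt. With C = ε₀A/d = (8.85×10^-12)(0.04227)/(1.58×10^-3) = 2.368×10^-10 F, I_d = (2.368×10^-10)(6.56×10^4) = 1.55×10^-5 A.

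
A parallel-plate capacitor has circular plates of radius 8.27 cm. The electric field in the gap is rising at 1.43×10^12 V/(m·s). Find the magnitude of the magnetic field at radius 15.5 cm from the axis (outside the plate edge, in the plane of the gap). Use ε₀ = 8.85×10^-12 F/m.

Through the whole plate area (πR² = 0.02149 m²), I_d = ε₀ πR² dE/dt = 0.2720 A.
Outside the plates the loop encloses all of I_d, so B·2πr = μ₀ I_d and B = 3.51×10^-7 T.

3.51×10^-7 T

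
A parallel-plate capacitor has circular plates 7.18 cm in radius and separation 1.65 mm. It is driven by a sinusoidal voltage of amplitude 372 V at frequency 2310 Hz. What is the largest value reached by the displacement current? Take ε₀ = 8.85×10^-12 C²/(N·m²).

4.69×10^-4 A

C = ε₀A/d = (8.85×10^-12)(0.01620)/(1.65×10^-3) = 8.689×10^-11 F; ω = 2πf = 1.451×10^4 rad/s.
I_d = C dV/dt, so |I_d|_max = C V₀ ω = (8.689×10^-11)(372)(1.451×10^4) = 4.69×10^-4 A.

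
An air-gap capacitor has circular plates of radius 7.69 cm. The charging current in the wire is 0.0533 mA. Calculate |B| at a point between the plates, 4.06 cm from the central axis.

7.32×10^-11 T

By continuity the displacement current in the gap matches the conduction current: I_d = 5.33×10^-5 A.
∮B·dl = μ₀ I_d,enc with I_d,enc = I_d r²/R² = 1.486×10^-5 A; so B = μ₀ I_d,enc/(2πr) = 7.32×10^-11 T.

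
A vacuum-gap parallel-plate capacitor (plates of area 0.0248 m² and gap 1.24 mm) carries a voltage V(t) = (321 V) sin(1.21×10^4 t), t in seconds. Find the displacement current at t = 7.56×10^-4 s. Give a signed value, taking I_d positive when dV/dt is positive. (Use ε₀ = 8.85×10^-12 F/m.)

-6.61×10^-4 A

C = ε₀A/d = (8.85×10^-12)(0.0248)/(1.24×10^-3) = 1.770×10^-10 F. dV/dt = V₀ω·cos(ωt); at ωt = 9.1476 rad this factor is -0.9618.
I_d = C dV/dt = (1.770×10^-10)(321)(1.21×10^4)(-0.9618) = -6.61×10^-4 A.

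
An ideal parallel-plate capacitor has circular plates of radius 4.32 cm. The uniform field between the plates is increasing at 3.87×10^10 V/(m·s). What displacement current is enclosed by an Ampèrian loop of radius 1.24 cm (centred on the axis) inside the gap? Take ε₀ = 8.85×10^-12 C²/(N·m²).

Through the whole plate area (πR² = 5.863×10^-3 m²), I_d = ε₀ πR² dE/dt = 2.008×10^-3 A.
Through an area πr² the displacement current is I_d·(πr²/πR²) = I_d (r/R)² = 1.65×10^-4 A.

1.65×10^-4 A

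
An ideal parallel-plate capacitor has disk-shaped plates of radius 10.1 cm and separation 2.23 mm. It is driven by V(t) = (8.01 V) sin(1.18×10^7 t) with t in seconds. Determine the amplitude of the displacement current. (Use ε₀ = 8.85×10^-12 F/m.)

The displacement current equals the conduction current C dV/dt, which peaks at C V₀ ω.
With C = ε₀A/d = (8.85×10^-12)(0.03205)/(2.23×10^-3) = 1.272×10^-10 F and ω = 1.18×10^7 rad/s, I_d,max = (1.272×10^-10)(8.01)(1.18×10^7) = 0.0120 A.

0.0120 A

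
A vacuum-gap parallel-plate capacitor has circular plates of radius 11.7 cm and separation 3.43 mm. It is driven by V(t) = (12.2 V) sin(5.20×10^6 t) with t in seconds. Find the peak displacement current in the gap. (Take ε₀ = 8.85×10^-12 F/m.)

(dE/dt)_max = V₀ω/d = 1.850×10^10 V/(m·s); ω = 5.20×10^6 rad/s.
I_d,max = ε₀ A (dE/dt)_max = (8.85×10^-12)(0.04301)(1.850×10^10) = 7.04×10^-3 A.

7.04×10^-3 A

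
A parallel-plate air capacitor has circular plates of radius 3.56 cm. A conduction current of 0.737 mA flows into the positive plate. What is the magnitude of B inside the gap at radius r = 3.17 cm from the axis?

3.69×10^-9 T

Between the plates the displacement current equals the wire current: I_d = 0.737 mA = 7.37×10^-4 A.
∮B·dl = μ₀ I_d,enc with I_d,enc = I_d r²/R² = 5.844×10^-4 A; so B = μ₀ I_d,enc/(2πr) = 3.69×10^-9 T.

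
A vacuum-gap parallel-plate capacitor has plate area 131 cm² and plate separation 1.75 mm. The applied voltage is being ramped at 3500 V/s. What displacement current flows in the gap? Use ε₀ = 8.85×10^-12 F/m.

2.32×10^-7 A

The displacement current equals the charging current C dV/dt. With C = ε₀A/d = (8.85×10^-12)(0.0131)/(1.75×10^-3) = 6.625×10^-11 F, I_d = (6.625×10^-11)(3500) = 2.32×10^-7 A.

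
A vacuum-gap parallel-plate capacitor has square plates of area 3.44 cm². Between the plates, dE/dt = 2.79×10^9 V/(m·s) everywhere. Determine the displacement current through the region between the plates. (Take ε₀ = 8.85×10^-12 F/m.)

I_d = ε₀ A (dE/dt) = (8.85×10^-12)(3.44×10^-4 m²)(2.79×10^9) = 8.49×10^-6 A.

8.49×10^-6 A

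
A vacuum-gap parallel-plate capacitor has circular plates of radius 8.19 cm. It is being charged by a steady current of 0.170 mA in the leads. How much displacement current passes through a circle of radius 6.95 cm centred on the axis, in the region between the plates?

1.22×10^-4 A

Between the plates the displacement current equals the wire current: I_d = 0.170 mA = 1.70×10^-4 A.
Since J_d is uniform, the enclosed fraction is (r/R)² = 0.7201, giving I_d,enc = 1.22×10^-4 A.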